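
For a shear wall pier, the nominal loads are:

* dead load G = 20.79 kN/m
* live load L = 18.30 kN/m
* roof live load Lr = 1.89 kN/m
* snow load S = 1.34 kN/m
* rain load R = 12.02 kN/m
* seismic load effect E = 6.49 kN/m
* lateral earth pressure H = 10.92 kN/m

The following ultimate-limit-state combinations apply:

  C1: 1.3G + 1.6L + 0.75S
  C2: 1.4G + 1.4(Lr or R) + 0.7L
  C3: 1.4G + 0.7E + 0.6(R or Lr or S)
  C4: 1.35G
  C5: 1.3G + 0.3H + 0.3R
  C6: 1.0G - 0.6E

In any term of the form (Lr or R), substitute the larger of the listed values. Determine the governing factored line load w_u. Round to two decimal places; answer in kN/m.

58.74 kN/m

(Lr or R) → R = 12.02 kN/m; (R or Lr or S) → R = 12.02 kN/m.
C1: 1.3(20.79) + 1.6(18.30) + 0.75(1.34) = 57.31
C2: 1.4(20.79) + 1.4(12.02) + 0.7(18.30) = 58.74
C3: 1.4(20.79) + 0.7(6.49) + 0.6(12.02) = 29.11 + 4.54 + 7.21 = 40.86
C4: 1.35(20.79) = 28.07
C5: 1.3(20.79) + 0.3(10.92) + 0.3(12.02) = 33.91
C6: 1.0(20.79) - 0.6(6.49) = 20.79 - 3.89 = 16.90
Maximum is from combination 2.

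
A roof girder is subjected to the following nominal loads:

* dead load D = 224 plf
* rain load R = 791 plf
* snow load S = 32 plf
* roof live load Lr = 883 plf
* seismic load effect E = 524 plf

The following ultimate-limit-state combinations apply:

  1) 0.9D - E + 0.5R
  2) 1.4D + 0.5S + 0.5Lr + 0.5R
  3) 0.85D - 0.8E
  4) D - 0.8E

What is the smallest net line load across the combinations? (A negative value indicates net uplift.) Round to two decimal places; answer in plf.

1) 0.9(224) - 1.0(524) + 0.5(791) = 73.10
2) 1.4(224) + 0.5(32) + 0.5(883) + 0.5(791) = 1166.60
3) 0.85(224) - 0.8(524) = -228.80
4) 1.0(224) - 0.8(524) = -195.20
Combination 3 gives the minimum: -228.80 plf.

-228.80 plf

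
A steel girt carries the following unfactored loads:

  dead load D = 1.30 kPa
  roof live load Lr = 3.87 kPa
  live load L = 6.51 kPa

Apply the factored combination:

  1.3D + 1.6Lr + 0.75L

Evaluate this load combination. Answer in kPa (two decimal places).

12.76 kPa

1.3(1.30) + 1.6(3.87) + 0.75(6.51) = 1.69 + 6.19 + 4.88 = 12.76
q_u = 12.76 kPa.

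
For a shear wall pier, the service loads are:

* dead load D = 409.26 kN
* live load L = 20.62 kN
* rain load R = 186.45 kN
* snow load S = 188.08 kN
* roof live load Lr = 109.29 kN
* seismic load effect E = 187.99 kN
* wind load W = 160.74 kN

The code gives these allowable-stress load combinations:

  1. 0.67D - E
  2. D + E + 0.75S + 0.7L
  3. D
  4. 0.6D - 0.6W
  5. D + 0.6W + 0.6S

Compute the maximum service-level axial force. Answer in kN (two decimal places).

1. 0.67(409.26) - 1.0(187.99) = 274.20 - 187.99 = 86.21
2. 1.0(409.26) + 1.0(187.99) + 0.75(188.08) + 0.7(20.62) = 409.26 + 187.99 + 141.06 + 14.43 = 752.74
3. 1.0(409.26) = 409.26
4. 0.6(409.26) - 0.6(160.74) = 149.11
5. 1.0(409.26) + 0.6(160.74) + 0.6(188.08) = 409.26 + 96.44 + 112.85 = 618.55
The controlling combination is 2, giving 752.74 kN.

752.74 kN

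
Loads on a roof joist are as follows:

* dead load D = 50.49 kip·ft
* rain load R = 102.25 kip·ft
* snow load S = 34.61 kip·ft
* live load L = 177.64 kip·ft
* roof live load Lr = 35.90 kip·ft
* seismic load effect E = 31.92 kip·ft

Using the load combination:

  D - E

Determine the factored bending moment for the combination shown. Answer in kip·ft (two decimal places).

1.0(50.49) - 1.0(31.92) = 50.49 - 31.92 = 18.57
M_u = 18.57 kip·ft.

18.57 kip·ft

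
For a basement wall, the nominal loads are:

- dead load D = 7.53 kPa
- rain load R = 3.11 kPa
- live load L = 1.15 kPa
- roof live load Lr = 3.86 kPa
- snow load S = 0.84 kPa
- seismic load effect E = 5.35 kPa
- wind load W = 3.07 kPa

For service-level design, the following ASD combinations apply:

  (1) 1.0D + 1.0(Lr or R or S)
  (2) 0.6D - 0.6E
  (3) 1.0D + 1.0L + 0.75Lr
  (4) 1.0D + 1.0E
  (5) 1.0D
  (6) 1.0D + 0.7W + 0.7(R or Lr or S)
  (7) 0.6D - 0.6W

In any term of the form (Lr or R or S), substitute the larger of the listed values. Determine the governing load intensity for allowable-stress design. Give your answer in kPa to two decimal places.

(Lr or R or S) → Lr = 3.86 kPa; (R or Lr or S) → Lr = 3.86 kPa.
(1) 1.0(7.53) + 1.0(3.86) = 7.53 + 3.86 = 11.39
(2) 0.6(7.53) - 0.6(5.35) = 4.52 - 3.21 = 1.31
(3) 1.0(7.53) + 1.0(1.15) + 0.75(3.86) = 7.53 + 1.15 + 2.90 = 11.58
(4) 1.0(7.53) + 1.0(5.35) = 7.53 + 5.35 = 12.88
(5) 1.0(7.53) = 7.53
(6) 1.0(7.53) + 0.7(3.07) + 0.7(3.86) = 7.53 + 2.15 + 2.70 = 12.38
(7) 0.6(7.53) - 0.6(3.07) = 4.52 - 1.84 = 2.68
Combination 4 governs: q = 12.88 kPa.

12.88 kPa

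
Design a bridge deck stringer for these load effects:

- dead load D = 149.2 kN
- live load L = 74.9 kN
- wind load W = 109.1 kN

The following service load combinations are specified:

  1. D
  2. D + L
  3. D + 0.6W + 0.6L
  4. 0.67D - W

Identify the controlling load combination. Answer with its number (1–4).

Combination 3

1. 1.0(149.2) = 149.2
2. 1.0(149.2) + 1.0(74.9) = 149.2 + 74.9 = 224.1
3. 1.0(149.2) + 0.6(109.1) + 0.6(74.9) = 149.2 + 65.5 + 44.9 = 259.6
4. 0.67(149.2) - 1.0(109.1) = 100.0 - 109.1 = -9.1
The largest value is 259.6 kN from combination 3.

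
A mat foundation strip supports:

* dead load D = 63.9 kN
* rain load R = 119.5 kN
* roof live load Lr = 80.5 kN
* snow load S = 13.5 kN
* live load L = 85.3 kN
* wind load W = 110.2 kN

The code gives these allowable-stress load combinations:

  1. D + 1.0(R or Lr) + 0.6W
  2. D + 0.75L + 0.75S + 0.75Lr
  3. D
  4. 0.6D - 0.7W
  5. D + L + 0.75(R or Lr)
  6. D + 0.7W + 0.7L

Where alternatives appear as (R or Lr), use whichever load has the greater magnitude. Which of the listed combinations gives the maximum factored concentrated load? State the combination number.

(R or Lr) → R = 119.5 kN.
1. 1.0(63.9) + 1.0(119.5) + 0.6(110.2) = 63.90 + 119.50 + 66.12 = 249.52
2. 1.0(63.9) + 0.75(85.3) + 0.75(13.5) + 0.75(80.5) = 198.38
3. 1.0(63.9) = 63.90
4. 0.6(63.9) - 0.7(110.2) = 38.34 - 77.14 = -38.80
5. 1.0(63.9) + 1.0(85.3) + 0.75(119.5) = 63.90 + 85.30 + 89.63 = 238.83
6. 1.0(63.9) + 0.7(110.2) + 0.7(85.3) = 63.90 + 77.14 + 59.71 = 200.75
The largest value is 249.52 kN from combination 1.

Combination 1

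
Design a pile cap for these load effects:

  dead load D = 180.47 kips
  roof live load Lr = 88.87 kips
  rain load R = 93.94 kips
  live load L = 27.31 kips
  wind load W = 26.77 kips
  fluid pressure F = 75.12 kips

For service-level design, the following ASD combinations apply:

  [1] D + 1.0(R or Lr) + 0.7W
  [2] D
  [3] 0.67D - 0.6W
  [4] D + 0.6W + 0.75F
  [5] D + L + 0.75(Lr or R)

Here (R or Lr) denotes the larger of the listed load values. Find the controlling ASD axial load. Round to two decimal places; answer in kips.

(R or Lr) → R = 93.94 kips; (Lr or R) → R = 93.94 kips.
[1] 1.0(180.47) + 1.0(93.94) + 0.7(26.77) = 180.47 + 93.94 + 18.74 = 293.15
[2] 1.0(180.47) = 180.47
[3] 0.67(180.47) - 0.6(26.77) = 120.91 - 16.06 = 104.85
[4] 1.0(180.47) + 0.6(26.77) + 0.75(75.12) = 180.47 + 16.06 + 56.34 = 252.87
[5] 1.0(180.47) + 1.0(27.31) + 0.75(93.94) = 180.47 + 27.31 + 70.46 = 278.24
Maximum is from combination 1.

293.15 kips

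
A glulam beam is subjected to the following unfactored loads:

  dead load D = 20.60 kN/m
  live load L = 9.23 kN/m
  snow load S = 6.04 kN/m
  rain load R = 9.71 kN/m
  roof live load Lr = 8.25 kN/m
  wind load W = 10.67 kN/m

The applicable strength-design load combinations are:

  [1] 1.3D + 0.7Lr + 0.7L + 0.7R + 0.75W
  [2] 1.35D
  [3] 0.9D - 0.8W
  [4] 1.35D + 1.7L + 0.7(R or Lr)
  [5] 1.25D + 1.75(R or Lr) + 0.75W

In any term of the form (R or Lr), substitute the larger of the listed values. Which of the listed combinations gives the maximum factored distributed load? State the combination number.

Combination 1

(R or Lr) → R = 9.71 kN/m.
[1] 1.3(20.60) + 0.7(8.25) + 0.7(9.23) + 0.7(9.71) + 0.75(10.67) = 26.78 + 5.78 + 6.46 + 6.80 + 8.00 = 53.82
[2] 1.35(20.60) = 27.81
[3] 0.9(20.60) - 0.8(10.67) = 18.54 - 8.54 = 10.00
[4] 1.35(20.60) + 1.7(9.23) + 0.7(9.71) = 27.81 + 15.69 + 6.80 = 50.30
[5] 1.25(20.60) + 1.75(9.71) + 0.75(10.67) = 50.75
The largest value is 53.82 kN/m from combination 1.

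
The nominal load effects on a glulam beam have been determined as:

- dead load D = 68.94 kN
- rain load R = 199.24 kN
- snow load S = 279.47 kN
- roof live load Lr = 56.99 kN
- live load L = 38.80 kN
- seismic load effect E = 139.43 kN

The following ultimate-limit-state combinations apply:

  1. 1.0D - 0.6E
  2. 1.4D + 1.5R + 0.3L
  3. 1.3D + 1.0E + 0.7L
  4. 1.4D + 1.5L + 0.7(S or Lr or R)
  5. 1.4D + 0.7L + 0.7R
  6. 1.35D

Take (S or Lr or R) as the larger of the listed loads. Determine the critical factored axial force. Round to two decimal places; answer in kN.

407.02 kN

(S or Lr or R) → S = 279.47 kN.
1. 1.0(68.94) - 0.6(139.43) = 68.94 - 83.66 = -14.72
2. 1.4(68.94) + 1.5(199.24) + 0.3(38.80) = 96.52 + 298.86 + 11.64 = 407.02
3. 1.3(68.94) + 1.0(139.43) + 0.7(38.80) = 89.62 + 139.43 + 27.16 = 256.21
4. 1.4(68.94) + 1.5(38.80) + 0.7(279.47) = 96.52 + 58.20 + 195.63 = 350.35
5. 1.4(68.94) + 0.7(38.80) + 0.7(199.24) = 263.14
6. 1.35(68.94) = 93.07
Combination 2 governs: N_u = 407.02 kN.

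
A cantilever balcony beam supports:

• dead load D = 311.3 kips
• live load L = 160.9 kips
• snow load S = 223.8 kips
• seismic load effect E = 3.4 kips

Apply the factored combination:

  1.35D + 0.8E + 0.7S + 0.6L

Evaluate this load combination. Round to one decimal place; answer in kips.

1.35(311.3) + 0.8(3.4) + 0.7(223.8) + 0.6(160.9) = 420.3 + 2.7 + 156.7 + 96.5 = 676.2
P_u = 676.2 kips.

676.2 kips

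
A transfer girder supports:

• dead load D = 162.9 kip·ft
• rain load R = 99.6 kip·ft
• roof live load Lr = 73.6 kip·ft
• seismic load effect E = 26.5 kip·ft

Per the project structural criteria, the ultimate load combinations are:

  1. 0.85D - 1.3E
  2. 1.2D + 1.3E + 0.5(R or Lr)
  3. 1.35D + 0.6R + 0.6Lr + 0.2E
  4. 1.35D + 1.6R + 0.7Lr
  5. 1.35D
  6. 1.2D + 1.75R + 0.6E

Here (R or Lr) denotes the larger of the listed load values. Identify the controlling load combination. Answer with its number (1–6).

Combination 4

(R or Lr) → R = 99.6 kip·ft.
1. 0.85(162.9) - 1.3(26.5) = 104.0
2. 1.2(162.9) + 1.3(26.5) + 0.5(99.6) = 279.7
3. 1.35(162.9) + 0.6(99.6) + 0.6(73.6) + 0.2(26.5) = 329.1
4. 1.35(162.9) + 1.6(99.6) + 0.7(73.6) = 430.8
5. 1.35(162.9) = 219.9
6. 1.2(162.9) + 1.75(99.6) + 0.6(26.5) = 385.7
The largest value is 430.8 kip·ft from combination 4.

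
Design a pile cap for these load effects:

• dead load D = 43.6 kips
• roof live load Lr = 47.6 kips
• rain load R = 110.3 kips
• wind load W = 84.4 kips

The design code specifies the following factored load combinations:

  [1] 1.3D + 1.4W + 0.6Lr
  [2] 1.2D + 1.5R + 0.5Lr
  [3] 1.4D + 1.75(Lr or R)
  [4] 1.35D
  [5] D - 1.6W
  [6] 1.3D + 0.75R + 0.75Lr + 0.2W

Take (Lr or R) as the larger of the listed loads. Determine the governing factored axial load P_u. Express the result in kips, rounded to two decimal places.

(Lr or R) → R = 110.3 kips.
[1] 1.3(43.6) + 1.4(84.4) + 0.6(47.6) = 56.68 + 118.16 + 28.56 = 203.40
[2] 1.2(43.6) + 1.5(110.3) + 0.5(47.6) = 52.32 + 165.45 + 23.80 = 241.57
[3] 1.4(43.6) + 1.75(110.3) = 61.04 + 193.03 = 254.07
[4] 1.35(43.6) = 58.86
[5] 1.0(43.6) - 1.6(84.4) = 43.60 - 135.04 = -91.44
[6] 1.3(43.6) + 0.75(110.3) + 0.75(47.6) + 0.2(84.4) = 56.68 + 82.73 + 35.70 + 16.88 = 191.99
Combination 3 governs: P_u = 254.07 kips.

254.07 kips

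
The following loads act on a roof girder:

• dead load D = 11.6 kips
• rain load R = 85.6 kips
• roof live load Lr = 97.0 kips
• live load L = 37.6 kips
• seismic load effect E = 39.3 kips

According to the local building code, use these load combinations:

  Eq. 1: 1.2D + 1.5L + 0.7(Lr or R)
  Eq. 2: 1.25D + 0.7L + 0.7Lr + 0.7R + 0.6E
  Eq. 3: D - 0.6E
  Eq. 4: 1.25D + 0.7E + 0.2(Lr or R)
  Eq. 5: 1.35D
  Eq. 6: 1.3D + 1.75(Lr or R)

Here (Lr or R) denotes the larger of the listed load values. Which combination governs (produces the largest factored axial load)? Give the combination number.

(Lr or R) → Lr = 97.0 kips.
Eq. 1: 1.2(11.6) + 1.5(37.6) + 0.7(97.0) = 13.92 + 56.40 + 67.90 = 138.22
Eq. 2: 1.25(11.6) + 0.7(37.6) + 0.7(97.0) + 0.7(85.6) + 0.6(39.3) = 14.50 + 26.32 + 67.90 + 59.92 + 23.58 = 192.22
Eq. 3: 1.0(11.6) - 0.6(39.3) = 11.60 - 23.58 = -11.98
Eq. 4: 1.25(11.6) + 0.7(39.3) + 0.2(97.0) = 14.50 + 27.51 + 19.40 = 61.41
Eq. 5: 1.35(11.6) = 15.66
Eq. 6: 1.3(11.6) + 1.75(97.0) = 15.08 + 169.75 = 184.83
The largest value is 192.22 kips from combination 2.

Combination 2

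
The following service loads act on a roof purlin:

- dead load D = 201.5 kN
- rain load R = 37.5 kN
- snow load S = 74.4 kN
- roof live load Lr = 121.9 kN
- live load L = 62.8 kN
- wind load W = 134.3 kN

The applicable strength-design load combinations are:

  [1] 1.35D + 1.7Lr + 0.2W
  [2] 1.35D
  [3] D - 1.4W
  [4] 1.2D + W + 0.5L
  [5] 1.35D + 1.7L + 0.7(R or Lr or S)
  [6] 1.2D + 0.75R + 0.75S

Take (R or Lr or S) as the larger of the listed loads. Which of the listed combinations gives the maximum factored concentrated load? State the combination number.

Combination 1

(R or Lr or S) → Lr = 121.9 kN.
[1] 1.35(201.5) + 1.7(121.9) + 0.2(134.3) = 272.0 + 207.2 + 26.9 = 506.1
[2] 1.35(201.5) = 272.0
[3] 1.0(201.5) - 1.4(134.3) = 201.5 - 188.0 = 13.5
[4] 1.2(201.5) + 1.0(134.3) + 0.5(62.8) = 241.8 + 134.3 + 31.4 = 407.5
[5] 1.35(201.5) + 1.7(62.8) + 0.7(121.9) = 272.0 + 106.8 + 85.3 = 464.1
[6] 1.2(201.5) + 0.75(37.5) + 0.75(74.4) = 241.8 + 28.1 + 55.8 = 325.7
The largest value is 506.1 kN from combination 1.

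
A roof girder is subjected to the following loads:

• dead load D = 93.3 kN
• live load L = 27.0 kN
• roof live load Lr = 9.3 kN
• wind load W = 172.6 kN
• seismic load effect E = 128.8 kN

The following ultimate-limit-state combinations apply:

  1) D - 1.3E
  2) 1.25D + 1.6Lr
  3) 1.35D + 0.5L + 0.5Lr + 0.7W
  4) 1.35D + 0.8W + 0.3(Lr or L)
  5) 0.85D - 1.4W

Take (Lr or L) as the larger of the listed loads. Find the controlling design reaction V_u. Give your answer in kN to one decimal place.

272.1 kN

(Lr or L) → L = 27.0 kN.
1) 1.0(93.3) - 1.3(128.8) = 93.3 - 167.4 = -74.1
2) 1.25(93.3) + 1.6(9.3) = 116.6 + 14.9 = 131.5
3) 1.35(93.3) + 0.5(27.0) + 0.5(9.3) + 0.7(172.6) = 264.9
4) 1.35(93.3) + 0.8(172.6) + 0.3(27.0) = 272.1
5) 0.85(93.3) - 1.4(172.6) = 79.3 - 241.6 = -162.3
The controlling combination is 4, giving 272.1 kN.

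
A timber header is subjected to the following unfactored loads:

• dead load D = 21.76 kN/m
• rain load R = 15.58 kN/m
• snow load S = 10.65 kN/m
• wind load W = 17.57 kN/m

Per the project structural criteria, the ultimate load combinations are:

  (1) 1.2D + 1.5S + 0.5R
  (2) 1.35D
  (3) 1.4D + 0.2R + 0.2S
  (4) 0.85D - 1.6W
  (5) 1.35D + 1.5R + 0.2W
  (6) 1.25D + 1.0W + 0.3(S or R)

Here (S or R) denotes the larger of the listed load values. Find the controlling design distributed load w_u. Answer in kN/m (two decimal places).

56.26 kN/m

(S or R) → R = 15.58 kN/m.
(1) 1.2(21.76) + 1.5(10.65) + 0.5(15.58) = 49.88
(2) 1.35(21.76) = 29.38
(3) 1.4(21.76) + 0.2(15.58) + 0.2(10.65) = 35.71
(4) 0.85(21.76) - 1.6(17.57) = -9.62
(5) 1.35(21.76) + 1.5(15.58) + 0.2(17.57) = 56.26
(6) 1.25(21.76) + 1.0(17.57) + 0.3(15.58) = 49.44
Combination 5 governs: w_u = 56.26 kN/m.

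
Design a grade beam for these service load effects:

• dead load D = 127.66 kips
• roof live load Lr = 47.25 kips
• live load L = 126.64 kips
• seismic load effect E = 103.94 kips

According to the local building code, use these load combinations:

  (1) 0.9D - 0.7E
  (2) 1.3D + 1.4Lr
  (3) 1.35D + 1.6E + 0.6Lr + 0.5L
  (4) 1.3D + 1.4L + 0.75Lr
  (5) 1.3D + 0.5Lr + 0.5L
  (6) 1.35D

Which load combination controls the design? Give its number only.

Combination 3

(1) 0.9(127.66) - 0.7(103.94) = 42.14
(2) 1.3(127.66) + 1.4(47.25) = 165.96 + 66.15 = 232.11
(3) 1.35(127.66) + 1.6(103.94) + 0.6(47.25) + 0.5(126.64) = 430.32
(4) 1.3(127.66) + 1.4(126.64) + 0.75(47.25) = 378.69
(5) 1.3(127.66) + 0.5(47.25) + 0.5(126.64) = 252.90
(6) 1.35(127.66) = 172.34
The largest value is 430.32 kips from combination 3.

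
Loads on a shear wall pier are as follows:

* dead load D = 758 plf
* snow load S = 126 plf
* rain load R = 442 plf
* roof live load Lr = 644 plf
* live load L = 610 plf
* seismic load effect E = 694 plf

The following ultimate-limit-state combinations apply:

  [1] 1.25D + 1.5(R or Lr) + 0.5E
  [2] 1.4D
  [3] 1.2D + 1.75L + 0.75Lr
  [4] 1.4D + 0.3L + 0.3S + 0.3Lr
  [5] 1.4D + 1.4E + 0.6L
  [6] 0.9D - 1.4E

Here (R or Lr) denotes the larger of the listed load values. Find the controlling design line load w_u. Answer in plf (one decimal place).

2460.1 plf

(R or Lr) → Lr = 644 plf.
[1] 1.25(758) + 1.5(644) + 0.5(694) = 947.5 + 966.0 + 347.0 = 2260.5
[2] 1.4(758) = 1061.2
[3] 1.2(758) + 1.75(610) + 0.75(644) = 909.6 + 1067.5 + 483.0 = 2460.1
[4] 1.4(758) + 0.3(610) + 0.3(126) + 0.3(644) = 1061.2 + 183.0 + 37.8 + 193.2 = 1475.2
[5] 1.4(758) + 1.4(694) + 0.6(610) = 1061.2 + 971.6 + 366.0 = 2398.8
[6] 0.9(758) - 1.4(694) = 682.2 - 971.6 = -289.4
Maximum is from combination 3.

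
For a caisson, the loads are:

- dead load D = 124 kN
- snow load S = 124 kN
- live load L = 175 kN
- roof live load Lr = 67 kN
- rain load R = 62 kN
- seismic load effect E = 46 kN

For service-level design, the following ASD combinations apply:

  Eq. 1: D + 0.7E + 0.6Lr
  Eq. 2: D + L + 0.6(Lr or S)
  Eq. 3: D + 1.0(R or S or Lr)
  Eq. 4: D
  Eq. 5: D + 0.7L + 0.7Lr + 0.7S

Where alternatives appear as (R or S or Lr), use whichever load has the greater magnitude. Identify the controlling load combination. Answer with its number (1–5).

Combination 5

(Lr or S) → S = 124 kN; (R or S or Lr) → S = 124 kN.
Eq. 1: 1.0(124) + 0.7(46) + 0.6(67) = 124.0 + 32.2 + 40.2 = 196.4
Eq. 2: 1.0(124) + 1.0(175) + 0.6(124) = 124.0 + 175.0 + 74.4 = 373.4
Eq. 3: 1.0(124) + 1.0(124) = 124.0 + 124.0 = 248.0
Eq. 4: 1.0(124) = 124.0
Eq. 5: 1.0(124) + 0.7(175) + 0.7(67) + 0.7(124) = 124.0 + 122.5 + 46.9 + 86.8 = 380.2
The largest value is 380.2 kN from combination 5.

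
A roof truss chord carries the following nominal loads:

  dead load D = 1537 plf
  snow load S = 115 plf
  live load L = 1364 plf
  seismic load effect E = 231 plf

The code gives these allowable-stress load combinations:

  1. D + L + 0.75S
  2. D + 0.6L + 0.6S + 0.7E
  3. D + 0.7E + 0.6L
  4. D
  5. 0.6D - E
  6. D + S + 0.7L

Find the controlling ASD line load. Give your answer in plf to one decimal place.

2987.3 plf

1. 1.0(1537) + 1.0(1364) + 0.75(115) = 2987.3
2. 1.0(1537) + 0.6(1364) + 0.6(115) + 0.7(231) = 2586.1
3. 1.0(1537) + 0.7(231) + 0.6(1364) = 2517.1
4. 1.0(1537) = 1537.0
5. 0.6(1537) - 1.0(231) = 691.2
6. 1.0(1537) + 1.0(115) + 0.7(1364) = 2606.8
Combination 1 governs: w = 2987.3 plf.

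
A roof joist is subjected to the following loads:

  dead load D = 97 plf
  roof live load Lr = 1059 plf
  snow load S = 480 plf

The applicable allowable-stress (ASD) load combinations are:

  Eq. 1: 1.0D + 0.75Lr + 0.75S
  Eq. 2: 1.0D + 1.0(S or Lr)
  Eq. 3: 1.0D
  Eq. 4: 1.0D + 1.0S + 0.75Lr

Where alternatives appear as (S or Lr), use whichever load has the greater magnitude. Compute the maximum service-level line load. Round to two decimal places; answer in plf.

(S or Lr) → Lr = 1059 plf.
Eq. 1: 1.0(97) + 0.75(1059) + 0.75(480) = 97.00 + 794.25 + 360.00 = 1251.25
Eq. 2: 1.0(97) + 1.0(1059) = 97.00 + 1059.00 = 1156.00
Eq. 3: 1.0(97) = 97.00
Eq. 4: 1.0(97) + 1.0(480) + 0.75(1059) = 97.00 + 480.00 + 794.25 = 1371.25
Maximum is from combination 4.

1371.25 plf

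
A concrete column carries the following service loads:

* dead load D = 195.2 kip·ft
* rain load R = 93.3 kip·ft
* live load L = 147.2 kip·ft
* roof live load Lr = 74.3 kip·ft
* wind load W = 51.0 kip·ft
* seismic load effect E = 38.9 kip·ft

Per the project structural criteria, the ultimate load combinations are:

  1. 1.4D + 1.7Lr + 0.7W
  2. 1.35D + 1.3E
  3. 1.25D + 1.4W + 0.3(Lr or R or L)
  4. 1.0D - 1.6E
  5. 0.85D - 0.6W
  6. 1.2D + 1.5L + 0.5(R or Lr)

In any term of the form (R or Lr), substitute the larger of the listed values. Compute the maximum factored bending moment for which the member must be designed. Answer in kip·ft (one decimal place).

(Lr or R or L) → L = 147.2 kip·ft; (R or Lr) → R = 93.3 kip·ft.
1. 1.4(195.2) + 1.7(74.3) + 0.7(51.0) = 273.3 + 126.3 + 35.7 = 435.3
2. 1.35(195.2) + 1.3(38.9) = 263.5 + 50.6 = 314.1
3. 1.25(195.2) + 1.4(51.0) + 0.3(147.2) = 244.0 + 71.4 + 44.2 = 359.6
4. 1.0(195.2) - 1.6(38.9) = 195.2 - 62.2 = 133.0
5. 0.85(195.2) - 0.6(51.0) = 165.9 - 30.6 = 135.3
6. 1.2(195.2) + 1.5(147.2) + 0.5(93.3) = 234.2 + 220.8 + 46.7 = 501.7
The controlling combination is 6, giving 501.7 kip·ft.

501.7 kip·ft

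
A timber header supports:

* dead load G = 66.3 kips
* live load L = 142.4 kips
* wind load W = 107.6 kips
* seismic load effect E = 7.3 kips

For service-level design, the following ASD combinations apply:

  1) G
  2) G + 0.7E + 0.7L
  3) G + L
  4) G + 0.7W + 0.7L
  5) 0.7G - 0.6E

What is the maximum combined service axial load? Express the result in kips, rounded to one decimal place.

1) 1.0(66.3) = 66.3
2) 1.0(66.3) + 0.7(7.3) + 0.7(142.4) = 171.1
3) 1.0(66.3) + 1.0(142.4) = 208.7
4) 1.0(66.3) + 0.7(107.6) + 0.7(142.4) = 241.3
5) 0.7(66.3) - 0.6(7.3) = 42.0
Combination 4 governs: P = 241.3 kips.

241.3 kips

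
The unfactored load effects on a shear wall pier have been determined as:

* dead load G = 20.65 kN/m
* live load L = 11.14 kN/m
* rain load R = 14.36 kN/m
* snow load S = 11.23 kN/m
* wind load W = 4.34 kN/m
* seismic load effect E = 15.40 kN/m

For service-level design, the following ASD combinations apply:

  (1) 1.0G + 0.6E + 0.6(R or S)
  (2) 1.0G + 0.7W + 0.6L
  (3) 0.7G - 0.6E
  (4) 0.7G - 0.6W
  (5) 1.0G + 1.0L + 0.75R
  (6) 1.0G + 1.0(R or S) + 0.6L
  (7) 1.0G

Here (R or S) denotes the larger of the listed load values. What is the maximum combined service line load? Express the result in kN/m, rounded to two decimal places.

(R or S) → R = 14.36 kN/m.
(1) 1.0(20.65) + 0.6(15.40) + 0.6(14.36) = 20.65 + 9.24 + 8.62 = 38.51
(2) 1.0(20.65) + 0.7(4.34) + 0.6(11.14) = 20.65 + 3.04 + 6.68 = 30.37
(3) 0.7(20.65) - 0.6(15.40) = 14.46 - 9.24 = 5.22
(4) 0.7(20.65) - 0.6(4.34) = 11.85
(5) 1.0(20.65) + 1.0(11.14) + 0.75(14.36) = 20.65 + 11.14 + 10.77 = 42.56
(6) 1.0(20.65) + 1.0(14.36) + 0.6(11.14) = 20.65 + 14.36 + 6.68 = 41.69
(7) 1.0(20.65) = 20.65
The controlling combination is 5, giving 42.56 kN/m.

42.56 kN/m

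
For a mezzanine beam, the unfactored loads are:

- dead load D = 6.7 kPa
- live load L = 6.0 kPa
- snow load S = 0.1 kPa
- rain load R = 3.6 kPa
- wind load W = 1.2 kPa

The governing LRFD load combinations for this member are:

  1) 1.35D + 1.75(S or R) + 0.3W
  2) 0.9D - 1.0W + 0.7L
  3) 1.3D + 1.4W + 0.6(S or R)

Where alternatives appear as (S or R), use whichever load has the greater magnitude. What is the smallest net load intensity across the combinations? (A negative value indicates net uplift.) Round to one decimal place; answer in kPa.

9.0 kPa

(S or R) → R = 3.6 kPa.
1) 1.35(6.7) + 1.75(3.6) + 0.3(1.2) = 9.0 + 6.3 + 0.4 = 15.7
2) 0.9(6.7) - 1.0(1.2) + 0.7(6.0) = 6.0 - 1.2 + 4.2 = 9.0
3) 1.3(6.7) + 1.4(1.2) + 0.6(3.6) = 8.7 + 1.7 + 2.2 = 12.6
Combination 2 gives the minimum: 9.0 kPa.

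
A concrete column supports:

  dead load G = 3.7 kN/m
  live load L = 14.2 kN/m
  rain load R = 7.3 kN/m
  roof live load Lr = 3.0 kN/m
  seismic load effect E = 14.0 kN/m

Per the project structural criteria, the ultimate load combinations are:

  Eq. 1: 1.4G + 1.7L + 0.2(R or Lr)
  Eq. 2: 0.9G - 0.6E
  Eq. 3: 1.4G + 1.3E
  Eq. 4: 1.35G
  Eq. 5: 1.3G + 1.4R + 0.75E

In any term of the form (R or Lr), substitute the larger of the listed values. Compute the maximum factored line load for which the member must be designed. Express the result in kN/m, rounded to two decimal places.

(R or Lr) → R = 7.3 kN/m.
Eq. 1: 1.4(3.7) + 1.7(14.2) + 0.2(7.3) = 30.78
Eq. 2: 0.9(3.7) - 0.6(14.0) = -5.07
Eq. 3: 1.4(3.7) + 1.3(14.0) = 23.38
Eq. 4: 1.35(3.7) = 5.00
Eq. 5: 1.3(3.7) + 1.4(7.3) + 0.75(14.0) = 25.53
The controlling combination is 1, giving 30.78 kN/m.

30.78 kN/m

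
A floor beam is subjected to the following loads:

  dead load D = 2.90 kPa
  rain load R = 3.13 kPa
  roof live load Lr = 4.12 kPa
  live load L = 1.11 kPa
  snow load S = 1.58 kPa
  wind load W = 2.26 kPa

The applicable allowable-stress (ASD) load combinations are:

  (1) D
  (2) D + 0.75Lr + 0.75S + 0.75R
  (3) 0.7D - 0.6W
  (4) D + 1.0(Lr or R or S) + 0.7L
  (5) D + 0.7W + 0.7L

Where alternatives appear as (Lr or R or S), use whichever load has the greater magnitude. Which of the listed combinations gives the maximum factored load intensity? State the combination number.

(Lr or R or S) → Lr = 4.12 kPa.
(1) 1.0(2.90) = 2.90
(2) 1.0(2.90) + 0.75(4.12) + 0.75(1.58) + 0.75(3.13) = 9.52
(3) 0.7(2.90) - 0.6(2.26) = 0.67
(4) 1.0(2.90) + 1.0(4.12) + 0.7(1.11) = 7.80
(5) 1.0(2.90) + 0.7(2.26) + 0.7(1.11) = 5.26
The largest value is 9.52 kPa from combination 2.

Combination 2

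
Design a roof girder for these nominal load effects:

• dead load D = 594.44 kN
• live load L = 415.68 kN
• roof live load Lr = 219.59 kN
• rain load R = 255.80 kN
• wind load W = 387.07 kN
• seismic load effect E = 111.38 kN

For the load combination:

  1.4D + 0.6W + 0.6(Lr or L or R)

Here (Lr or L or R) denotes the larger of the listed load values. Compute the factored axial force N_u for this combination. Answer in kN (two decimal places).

1313.87 kN

(Lr or L or R) → L = 415.68 kN.
1.4(594.44) + 0.6(387.07) + 0.6(415.68) = 1313.87
N_u = 1313.87 kN.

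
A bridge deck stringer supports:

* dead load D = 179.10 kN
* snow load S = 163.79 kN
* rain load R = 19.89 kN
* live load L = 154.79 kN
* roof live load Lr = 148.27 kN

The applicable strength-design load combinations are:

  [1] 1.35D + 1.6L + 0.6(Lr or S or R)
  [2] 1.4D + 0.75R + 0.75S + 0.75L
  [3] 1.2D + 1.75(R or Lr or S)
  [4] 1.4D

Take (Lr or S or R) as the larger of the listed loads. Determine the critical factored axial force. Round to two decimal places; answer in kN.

(Lr or S or R) → S = 163.79 kN; (R or Lr or S) → S = 163.79 kN.
[1] 1.35(179.10) + 1.6(154.79) + 0.6(163.79) = 587.72
[2] 1.4(179.10) + 0.75(19.89) + 0.75(163.79) + 0.75(154.79) = 504.59
[3] 1.2(179.10) + 1.75(163.79) = 501.55
[4] 1.4(179.10) = 250.74
Maximum is from combination 1.

587.72 kN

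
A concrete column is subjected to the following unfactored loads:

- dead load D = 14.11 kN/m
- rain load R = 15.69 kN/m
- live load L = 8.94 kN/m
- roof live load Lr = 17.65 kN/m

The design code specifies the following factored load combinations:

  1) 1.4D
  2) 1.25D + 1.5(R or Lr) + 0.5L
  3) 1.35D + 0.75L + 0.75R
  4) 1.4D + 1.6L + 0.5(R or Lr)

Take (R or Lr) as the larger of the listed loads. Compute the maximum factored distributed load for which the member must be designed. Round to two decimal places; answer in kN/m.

48.58 kN/m

(R or Lr) → Lr = 17.65 kN/m.
1) 1.4(14.11) = 19.75
2) 1.25(14.11) + 1.5(17.65) + 0.5(8.94) = 48.58
3) 1.35(14.11) + 0.75(8.94) + 0.75(15.69) = 37.52
4) 1.4(14.11) + 1.6(8.94) + 0.5(17.65) = 19.75 + 14.30 + 8.83 = 42.88
The controlling combination is 2, giving 48.58 kN/m.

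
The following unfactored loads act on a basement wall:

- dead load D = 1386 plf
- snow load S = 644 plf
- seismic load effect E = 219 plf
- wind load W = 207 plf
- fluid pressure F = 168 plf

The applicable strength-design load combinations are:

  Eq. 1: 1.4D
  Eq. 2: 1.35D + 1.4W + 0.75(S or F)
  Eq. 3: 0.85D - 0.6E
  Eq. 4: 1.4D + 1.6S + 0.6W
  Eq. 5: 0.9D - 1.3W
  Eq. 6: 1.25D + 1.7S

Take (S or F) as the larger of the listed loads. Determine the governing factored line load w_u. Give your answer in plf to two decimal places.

(S or F) → S = 644 plf.
Eq. 1: 1.4(1386) = 1940.40
Eq. 2: 1.35(1386) + 1.4(207) + 0.75(644) = 1871.10 + 289.80 + 483.00 = 2643.90
Eq. 3: 0.85(1386) - 0.6(219) = 1178.10 - 131.40 = 1046.70
Eq. 4: 1.4(1386) + 1.6(644) + 0.6(207) = 1940.40 + 1030.40 + 124.20 = 3095.00
Eq. 5: 0.9(1386) - 1.3(207) = 1247.40 - 269.10 = 978.30
Eq. 6: 1.25(1386) + 1.7(644) = 1732.50 + 1094.80 = 2827.30
Maximum is from combination 4.

3095.00 plf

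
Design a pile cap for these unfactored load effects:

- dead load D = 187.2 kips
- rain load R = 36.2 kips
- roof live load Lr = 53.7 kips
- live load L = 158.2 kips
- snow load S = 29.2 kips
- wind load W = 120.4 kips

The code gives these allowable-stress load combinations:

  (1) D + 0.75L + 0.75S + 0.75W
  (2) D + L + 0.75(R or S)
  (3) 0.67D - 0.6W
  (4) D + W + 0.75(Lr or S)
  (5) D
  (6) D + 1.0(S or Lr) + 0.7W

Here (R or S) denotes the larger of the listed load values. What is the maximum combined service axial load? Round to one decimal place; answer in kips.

(R or S) → R = 36.2 kips; (Lr or S) → Lr = 53.7 kips; (S or Lr) → Lr = 53.7 kips.
(1) 1.0(187.2) + 0.75(158.2) + 0.75(29.2) + 0.75(120.4) = 187.2 + 118.7 + 21.9 + 90.3 = 418.1
(2) 1.0(187.2) + 1.0(158.2) + 0.75(36.2) = 187.2 + 158.2 + 27.2 = 372.6
(3) 0.67(187.2) - 0.6(120.4) = 125.4 - 72.2 = 53.2
(4) 1.0(187.2) + 1.0(120.4) + 0.75(53.7) = 187.2 + 120.4 + 40.3 = 347.9
(5) 1.0(187.2) = 187.2
(6) 1.0(187.2) + 1.0(53.7) + 0.7(120.4) = 187.2 + 53.7 + 84.3 = 325.2
Combination 1 governs: P = 418.1 kips.

418.1 kips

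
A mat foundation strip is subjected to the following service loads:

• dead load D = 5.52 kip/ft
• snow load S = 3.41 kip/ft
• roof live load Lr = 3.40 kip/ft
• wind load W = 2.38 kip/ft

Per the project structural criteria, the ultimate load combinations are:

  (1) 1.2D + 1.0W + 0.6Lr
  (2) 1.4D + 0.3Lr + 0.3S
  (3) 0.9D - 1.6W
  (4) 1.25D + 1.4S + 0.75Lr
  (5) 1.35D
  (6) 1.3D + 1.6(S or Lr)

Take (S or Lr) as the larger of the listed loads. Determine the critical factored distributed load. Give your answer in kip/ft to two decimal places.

14.22 kip/ft

(S or Lr) → S = 3.41 kip/ft.
(1) 1.2(5.52) + 1.0(2.38) + 0.6(3.40) = 6.62 + 2.38 + 2.04 = 11.04
(2) 1.4(5.52) + 0.3(3.40) + 0.3(3.41) = 7.73 + 1.02 + 1.02 = 9.77
(3) 0.9(5.52) - 1.6(2.38) = 4.97 - 3.81 = 1.16
(4) 1.25(5.52) + 1.4(3.41) + 0.75(3.40) = 6.90 + 4.77 + 2.55 = 14.22
(5) 1.35(5.52) = 7.45
(6) 1.3(5.52) + 1.6(3.41) = 12.63
The controlling combination is 4, giving 14.22 kip/ft.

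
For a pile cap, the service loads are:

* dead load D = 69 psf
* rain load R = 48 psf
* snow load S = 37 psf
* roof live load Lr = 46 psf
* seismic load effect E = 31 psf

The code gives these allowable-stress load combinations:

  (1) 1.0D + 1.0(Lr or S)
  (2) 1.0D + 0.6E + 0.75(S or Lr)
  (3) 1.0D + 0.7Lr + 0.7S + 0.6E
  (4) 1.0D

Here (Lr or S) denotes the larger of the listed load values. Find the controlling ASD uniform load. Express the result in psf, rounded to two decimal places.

(Lr or S) → Lr = 46 psf; (S or Lr) → Lr = 46 psf.
(1) 1.0(69) + 1.0(46) = 69.00 + 46.00 = 115.00
(2) 1.0(69) + 0.6(31) + 0.75(46) = 69.00 + 18.60 + 34.50 = 122.10
(3) 1.0(69) + 0.7(46) + 0.7(37) + 0.6(31) = 69.00 + 32.20 + 25.90 + 18.60 = 145.70
(4) 1.0(69) = 69.00
Maximum is from combination 3.

145.70 psf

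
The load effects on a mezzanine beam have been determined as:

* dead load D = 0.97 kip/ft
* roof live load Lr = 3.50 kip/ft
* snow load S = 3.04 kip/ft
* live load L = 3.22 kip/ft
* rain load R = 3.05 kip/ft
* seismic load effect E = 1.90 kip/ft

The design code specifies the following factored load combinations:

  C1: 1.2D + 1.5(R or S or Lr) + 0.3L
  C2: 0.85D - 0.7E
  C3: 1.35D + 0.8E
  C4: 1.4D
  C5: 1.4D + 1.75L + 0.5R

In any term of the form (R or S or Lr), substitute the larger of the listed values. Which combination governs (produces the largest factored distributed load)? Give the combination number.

Combination 5

(R or S or Lr) → Lr = 3.50 kip/ft.
C1: 1.2(0.97) + 1.5(3.50) + 0.3(3.22) = 1.16 + 5.25 + 0.97 = 7.38
C2: 0.85(0.97) - 0.7(1.90) = 0.82 - 1.33 = -0.51
C3: 1.35(0.97) + 0.8(1.90) = 1.31 + 1.52 = 2.83
C4: 1.4(0.97) = 1.36
C5: 1.4(0.97) + 1.75(3.22) + 0.5(3.05) = 8.52
The largest value is 8.52 kip/ft from combination 5.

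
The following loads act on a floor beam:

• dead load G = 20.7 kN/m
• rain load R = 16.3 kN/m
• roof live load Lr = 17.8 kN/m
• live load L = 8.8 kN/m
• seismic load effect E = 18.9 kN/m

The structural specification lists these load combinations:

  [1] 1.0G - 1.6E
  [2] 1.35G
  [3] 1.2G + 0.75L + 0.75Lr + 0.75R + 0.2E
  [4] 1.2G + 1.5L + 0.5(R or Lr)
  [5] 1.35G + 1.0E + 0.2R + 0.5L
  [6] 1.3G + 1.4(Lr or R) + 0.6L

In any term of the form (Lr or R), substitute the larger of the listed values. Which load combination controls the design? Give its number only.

Combination 3

(R or Lr) → Lr = 17.8 kN/m; (Lr or R) → Lr = 17.8 kN/m.
[1] 1.0(20.7) - 1.6(18.9) = -9.5
[2] 1.35(20.7) = 27.9
[3] 1.2(20.7) + 0.75(8.8) + 0.75(17.8) + 0.75(16.3) + 0.2(18.9) = 60.8
[4] 1.2(20.7) + 1.5(8.8) + 0.5(17.8) = 46.9
[5] 1.35(20.7) + 1.0(18.9) + 0.2(16.3) + 0.5(8.8) = 54.5
[6] 1.3(20.7) + 1.4(17.8) + 0.6(8.8) = 57.1
The largest value is 60.8 kN/m from combination 3.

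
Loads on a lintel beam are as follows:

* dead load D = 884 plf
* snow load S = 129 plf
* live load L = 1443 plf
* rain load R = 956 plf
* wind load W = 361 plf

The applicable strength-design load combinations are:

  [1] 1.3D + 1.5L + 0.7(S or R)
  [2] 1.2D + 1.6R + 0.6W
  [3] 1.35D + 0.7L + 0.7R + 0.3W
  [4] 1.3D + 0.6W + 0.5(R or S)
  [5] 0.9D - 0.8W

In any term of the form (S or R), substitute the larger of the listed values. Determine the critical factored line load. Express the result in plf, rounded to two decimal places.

(S or R) → R = 956 plf; (R or S) → R = 956 plf.
[1] 1.3(884) + 1.5(1443) + 0.7(956) = 1149.20 + 2164.50 + 669.20 = 3982.90
[2] 1.2(884) + 1.6(956) + 0.6(361) = 1060.80 + 1529.60 + 216.60 = 2807.00
[3] 1.35(884) + 0.7(1443) + 0.7(956) + 0.3(361) = 1193.40 + 1010.10 + 669.20 + 108.30 = 2981.00
[4] 1.3(884) + 0.6(361) + 0.5(956) = 1149.20 + 216.60 + 478.00 = 1843.80
[5] 0.9(884) - 0.8(361) = 795.60 - 288.80 = 506.80
The controlling combination is 1, giving 3982.90 plf.

3982.90 plf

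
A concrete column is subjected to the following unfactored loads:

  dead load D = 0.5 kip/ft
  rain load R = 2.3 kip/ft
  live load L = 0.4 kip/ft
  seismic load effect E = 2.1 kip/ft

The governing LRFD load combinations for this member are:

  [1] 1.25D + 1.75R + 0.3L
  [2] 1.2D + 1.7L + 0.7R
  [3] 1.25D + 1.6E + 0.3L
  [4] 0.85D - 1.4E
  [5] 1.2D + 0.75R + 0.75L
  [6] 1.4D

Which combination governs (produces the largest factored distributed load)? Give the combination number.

[1] 1.25(0.5) + 1.75(2.3) + 0.3(0.4) = 4.77
[2] 1.2(0.5) + 1.7(0.4) + 0.7(2.3) = 0.60 + 0.68 + 1.61 = 2.89
[3] 1.25(0.5) + 1.6(2.1) + 0.3(0.4) = 0.63 + 3.36 + 0.12 = 4.11
[4] 0.85(0.5) - 1.4(2.1) = -2.52
[5] 1.2(0.5) + 0.75(2.3) + 0.75(0.4) = 0.60 + 1.73 + 0.30 = 2.63
[6] 1.4(0.5) = 0.70
The largest value is 4.77 kip/ft from combination 1.

Combination 1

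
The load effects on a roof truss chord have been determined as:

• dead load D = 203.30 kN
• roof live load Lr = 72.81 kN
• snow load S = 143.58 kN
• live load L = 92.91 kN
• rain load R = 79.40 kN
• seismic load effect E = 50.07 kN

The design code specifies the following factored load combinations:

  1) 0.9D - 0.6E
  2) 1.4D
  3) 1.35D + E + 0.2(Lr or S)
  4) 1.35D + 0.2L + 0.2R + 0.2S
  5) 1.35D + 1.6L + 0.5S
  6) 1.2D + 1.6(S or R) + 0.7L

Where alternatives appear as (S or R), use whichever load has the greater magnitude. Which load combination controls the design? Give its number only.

Combination 6

(Lr or S) → S = 143.58 kN; (S or R) → S = 143.58 kN.
1) 0.9(203.30) - 0.6(50.07) = 152.93
2) 1.4(203.30) = 284.62
3) 1.35(203.30) + 1.0(50.07) + 0.2(143.58) = 353.24
4) 1.35(203.30) + 0.2(92.91) + 0.2(79.40) + 0.2(143.58) = 337.63
5) 1.35(203.30) + 1.6(92.91) + 0.5(143.58) = 494.90
6) 1.2(203.30) + 1.6(143.58) + 0.7(92.91) = 538.73
The largest value is 538.73 kN from combination 6.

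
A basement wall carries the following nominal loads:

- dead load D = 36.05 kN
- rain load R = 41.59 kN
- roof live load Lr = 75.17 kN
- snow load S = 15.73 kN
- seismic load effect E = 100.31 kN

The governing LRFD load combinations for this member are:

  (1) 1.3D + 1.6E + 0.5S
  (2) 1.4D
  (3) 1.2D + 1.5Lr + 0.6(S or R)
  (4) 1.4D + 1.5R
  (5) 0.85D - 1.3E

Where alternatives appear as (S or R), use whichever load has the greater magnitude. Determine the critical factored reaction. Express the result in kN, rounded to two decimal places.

215.23 kN

(S or R) → R = 41.59 kN.
(1) 1.3(36.05) + 1.6(100.31) + 0.5(15.73) = 215.23
(2) 1.4(36.05) = 50.47
(3) 1.2(36.05) + 1.5(75.17) + 0.6(41.59) = 180.97
(4) 1.4(36.05) + 1.5(41.59) = 112.86
(5) 0.85(36.05) - 1.3(100.31) = -99.76
Combination 1 governs: V_u = 215.23 kN.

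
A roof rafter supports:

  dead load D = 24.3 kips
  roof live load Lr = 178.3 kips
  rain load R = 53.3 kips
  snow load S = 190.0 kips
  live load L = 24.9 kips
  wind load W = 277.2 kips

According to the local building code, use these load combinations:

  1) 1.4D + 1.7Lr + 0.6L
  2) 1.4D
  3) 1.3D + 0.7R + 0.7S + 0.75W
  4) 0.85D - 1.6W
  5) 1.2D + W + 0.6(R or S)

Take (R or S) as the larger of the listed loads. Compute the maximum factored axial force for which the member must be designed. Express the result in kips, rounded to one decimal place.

420.4 kips

(R or S) → S = 190.0 kips.
1) 1.4(24.3) + 1.7(178.3) + 0.6(24.9) = 352.1
2) 1.4(24.3) = 34.0
3) 1.3(24.3) + 0.7(53.3) + 0.7(190.0) + 0.75(277.2) = 409.8
4) 0.85(24.3) - 1.6(277.2) = -422.9
5) 1.2(24.3) + 1.0(277.2) + 0.6(190.0) = 420.4
Maximum is from combination 5.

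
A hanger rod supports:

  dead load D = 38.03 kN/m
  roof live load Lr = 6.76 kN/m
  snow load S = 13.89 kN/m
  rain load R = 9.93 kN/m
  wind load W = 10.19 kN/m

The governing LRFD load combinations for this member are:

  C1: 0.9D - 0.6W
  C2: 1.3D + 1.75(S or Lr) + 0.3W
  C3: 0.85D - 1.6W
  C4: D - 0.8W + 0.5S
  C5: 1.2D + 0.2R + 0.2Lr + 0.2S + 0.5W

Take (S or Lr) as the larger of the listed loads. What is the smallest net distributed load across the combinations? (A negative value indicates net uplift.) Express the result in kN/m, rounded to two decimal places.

16.02 kN/m

(S or Lr) → S = 13.89 kN/m.
C1: 0.9(38.03) - 0.6(10.19) = 28.11
C2: 1.3(38.03) + 1.75(13.89) + 0.3(10.19) = 76.80
C3: 0.85(38.03) - 1.6(10.19) = 16.02
C4: 1.0(38.03) - 0.8(10.19) + 0.5(13.89) = 36.82
C5: 1.2(38.03) + 0.2(9.93) + 0.2(6.76) + 0.2(13.89) + 0.5(10.19) = 56.85
Combination 3 gives the minimum: 16.02 kN/m.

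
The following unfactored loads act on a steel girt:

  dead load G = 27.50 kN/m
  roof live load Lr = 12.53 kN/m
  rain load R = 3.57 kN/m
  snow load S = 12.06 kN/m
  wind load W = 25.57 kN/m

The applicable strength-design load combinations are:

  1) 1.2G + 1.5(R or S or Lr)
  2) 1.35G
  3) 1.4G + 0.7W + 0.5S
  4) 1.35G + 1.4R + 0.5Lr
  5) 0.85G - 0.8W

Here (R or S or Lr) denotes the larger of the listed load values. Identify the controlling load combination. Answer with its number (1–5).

Combination 3

(R or S or Lr) → Lr = 12.53 kN/m.
1) 1.2(27.50) + 1.5(12.53) = 51.80
2) 1.35(27.50) = 37.13
3) 1.4(27.50) + 0.7(25.57) + 0.5(12.06) = 62.43
4) 1.35(27.50) + 1.4(3.57) + 0.5(12.53) = 48.39
5) 0.85(27.50) - 0.8(25.57) = 2.92
The largest value is 62.43 kN/m from combination 3.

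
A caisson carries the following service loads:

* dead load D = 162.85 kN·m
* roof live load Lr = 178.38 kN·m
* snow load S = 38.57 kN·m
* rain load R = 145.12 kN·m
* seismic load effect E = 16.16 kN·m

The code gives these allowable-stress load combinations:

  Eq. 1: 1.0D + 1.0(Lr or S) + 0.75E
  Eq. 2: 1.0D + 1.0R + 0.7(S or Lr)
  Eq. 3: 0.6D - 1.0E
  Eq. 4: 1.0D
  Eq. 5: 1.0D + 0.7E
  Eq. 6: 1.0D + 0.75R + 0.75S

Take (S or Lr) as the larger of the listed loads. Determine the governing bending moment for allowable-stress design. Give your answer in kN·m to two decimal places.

(Lr or S) → Lr = 178.38 kN·m; (S or Lr) → Lr = 178.38 kN·m.
Eq. 1: 1.0(162.85) + 1.0(178.38) + 0.75(16.16) = 162.85 + 178.38 + 12.12 = 353.35
Eq. 2: 1.0(162.85) + 1.0(145.12) + 0.7(178.38) = 162.85 + 145.12 + 124.87 = 432.84
Eq. 3: 0.6(162.85) - 1.0(16.16) = 97.71 - 16.16 = 81.55
Eq. 4: 1.0(162.85) = 162.85
Eq. 5: 1.0(162.85) + 0.7(16.16) = 162.85 + 11.31 = 174.16
Eq. 6: 1.0(162.85) + 0.75(145.12) + 0.75(38.57) = 162.85 + 108.84 + 28.93 = 300.62
Maximum is from combination 2.

432.84 kN·m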